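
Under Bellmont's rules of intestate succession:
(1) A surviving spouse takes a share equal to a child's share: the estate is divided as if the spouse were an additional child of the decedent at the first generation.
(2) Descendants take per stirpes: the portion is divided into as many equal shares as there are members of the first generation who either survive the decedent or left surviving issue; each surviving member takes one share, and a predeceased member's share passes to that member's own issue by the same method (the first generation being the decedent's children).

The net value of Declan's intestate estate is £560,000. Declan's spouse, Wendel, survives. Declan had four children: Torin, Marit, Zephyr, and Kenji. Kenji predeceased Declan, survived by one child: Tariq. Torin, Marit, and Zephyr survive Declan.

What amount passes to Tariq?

The spouse counts as an additional share at the children's level, so there are 5 primary shares of £112,000. Wendel takes one such share (£112,000).
The children's combined portion (£448,000) is divided into 4 shares of £112,000: Torin, Marit, and Zephyr each take £112,000; Kenji's £112,000 share passes to Kenji's issue.
Kenji's share (£112,000) passes entirely to Tariq.

Tariq receives £112,000.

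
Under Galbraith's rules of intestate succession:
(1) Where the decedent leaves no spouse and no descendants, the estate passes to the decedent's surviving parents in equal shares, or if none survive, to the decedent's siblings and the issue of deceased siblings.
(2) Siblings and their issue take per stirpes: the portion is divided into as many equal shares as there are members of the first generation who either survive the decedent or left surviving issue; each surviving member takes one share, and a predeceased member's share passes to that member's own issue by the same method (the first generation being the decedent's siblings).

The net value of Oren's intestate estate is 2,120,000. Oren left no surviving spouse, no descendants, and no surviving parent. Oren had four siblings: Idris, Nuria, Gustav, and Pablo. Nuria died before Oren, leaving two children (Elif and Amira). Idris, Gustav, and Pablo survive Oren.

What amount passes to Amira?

Amira receives 265,000.

The entire 2,120,000 passes to the siblings and their issue.
That amount (2,120,000) is divided into 4 shares of 530,000: Idris, Gustav, and Pablo each take 530,000; Nuria's 530,000 share passes to Nuria's issue.
Nuria's share (530,000) is divided into 2 shares of 265,000: Elif and Amira each take 265,000.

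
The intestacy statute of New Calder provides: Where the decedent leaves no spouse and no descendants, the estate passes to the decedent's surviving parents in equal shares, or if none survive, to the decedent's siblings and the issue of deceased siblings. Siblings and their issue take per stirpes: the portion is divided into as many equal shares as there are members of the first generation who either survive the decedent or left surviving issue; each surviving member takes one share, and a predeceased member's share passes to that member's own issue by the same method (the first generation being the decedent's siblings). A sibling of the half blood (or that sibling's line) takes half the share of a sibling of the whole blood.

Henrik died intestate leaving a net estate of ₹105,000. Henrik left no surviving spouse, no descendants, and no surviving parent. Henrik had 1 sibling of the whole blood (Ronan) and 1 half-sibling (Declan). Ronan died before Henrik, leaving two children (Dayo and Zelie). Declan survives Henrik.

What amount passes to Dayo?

The entire ₹105,000 passes to the siblings and their issue.
Counting each half-blood sibling's line as half a unit, there are 3/2 units in ₹105,000, so one unit is ₹70,000. Whole-blood lines (Ronan) take ₹70,000 each; half-blood lines (Declan) take ₹35,000 each.
Ronan's share (₹70,000) is divided into 2 shares of ₹35,000: Dayo and Zelie each take ₹35,000.

Dayo receives ₹35,000.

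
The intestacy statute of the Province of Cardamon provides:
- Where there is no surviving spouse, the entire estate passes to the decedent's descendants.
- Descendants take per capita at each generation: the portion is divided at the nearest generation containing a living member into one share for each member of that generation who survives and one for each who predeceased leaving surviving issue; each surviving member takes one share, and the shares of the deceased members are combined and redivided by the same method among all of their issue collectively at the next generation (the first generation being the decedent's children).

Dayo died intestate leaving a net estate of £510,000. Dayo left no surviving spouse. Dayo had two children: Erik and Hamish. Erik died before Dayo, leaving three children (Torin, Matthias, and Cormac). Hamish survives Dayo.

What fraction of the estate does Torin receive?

Torin receives 1/6 of the estate.

The entire £510,000 passes to the descendants.
That amount (£510,000) is divided at the children's generation into 2 shares of £255,000. Hamish takes £255,000. The remaining share for the deceased Erik (£255,000) is carried to the next generation.
That pool (£255,000) is divided at the grandchildren's generation equally among Torin, Matthias, and Cormac: £85,000 each.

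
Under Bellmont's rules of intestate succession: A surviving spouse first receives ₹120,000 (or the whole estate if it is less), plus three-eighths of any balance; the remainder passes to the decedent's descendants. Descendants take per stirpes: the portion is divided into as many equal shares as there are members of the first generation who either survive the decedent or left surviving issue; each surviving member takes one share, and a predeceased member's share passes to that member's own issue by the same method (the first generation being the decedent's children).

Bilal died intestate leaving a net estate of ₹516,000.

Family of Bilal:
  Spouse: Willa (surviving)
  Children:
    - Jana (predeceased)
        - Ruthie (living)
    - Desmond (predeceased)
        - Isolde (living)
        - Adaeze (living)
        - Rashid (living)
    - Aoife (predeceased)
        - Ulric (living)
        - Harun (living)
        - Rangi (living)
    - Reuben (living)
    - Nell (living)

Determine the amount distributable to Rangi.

Willa first takes ₹120,000, leaving a balance of ₹396,000. Willa then takes three-eighths of the balance (₹148,500), for a total of ₹268,500. The remaining ₹247,500 passes to the descendants.
The descendants' portion (₹247,500) is divided into 5 shares of ₹49,500: Reuben and Nell each take ₹49,500; Jana's ₹49,500 share passes to Jana's issue; Desmond's ₹49,500 share passes to Desmond's issue; Aoife's ₹49,500 share passes to Aoife's issue.
Jana's share (₹49,500) passes entirely to Ruthie.
Desmond's share (₹49,500) is divided into 3 shares of ₹16,500: Isolde, Adaeze, and Rashid each take ₹16,500.
Aoife's share (₹49,500) is divided into 3 shares of ₹16,500: Ulric, Harun, and Rangi each take ₹16,500.

Rangi receives ₹16,500.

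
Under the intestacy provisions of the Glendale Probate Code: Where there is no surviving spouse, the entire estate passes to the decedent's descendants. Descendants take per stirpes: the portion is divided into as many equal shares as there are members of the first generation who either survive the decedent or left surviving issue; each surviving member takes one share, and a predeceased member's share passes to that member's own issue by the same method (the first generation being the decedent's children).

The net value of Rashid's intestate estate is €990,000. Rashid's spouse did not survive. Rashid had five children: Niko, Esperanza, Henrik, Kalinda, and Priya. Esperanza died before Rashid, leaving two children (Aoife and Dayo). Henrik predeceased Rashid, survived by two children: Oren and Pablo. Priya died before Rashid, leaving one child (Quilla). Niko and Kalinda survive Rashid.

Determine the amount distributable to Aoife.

Aoife receives €99,000.

The entire €990,000 passes to the descendants.
That amount (€990,000) is divided into 5 shares of €198,000: Niko and Kalinda each take €198,000; Esperanza's €198,000 share passes to Esperanza's issue; Henrik's €198,000 share passes to Henrik's issue; Priya's €198,000 share passes to Priya's issue.
Esperanza's share (€198,000) is divided into 2 shares of €99,000: Aoife and Dayo each take €99,000.
Henrik's share (€198,000) is divided into 2 shares of €99,000: Oren and Pablo each take €99,000.
Priya's share (€198,000) passes entirely to Quilla.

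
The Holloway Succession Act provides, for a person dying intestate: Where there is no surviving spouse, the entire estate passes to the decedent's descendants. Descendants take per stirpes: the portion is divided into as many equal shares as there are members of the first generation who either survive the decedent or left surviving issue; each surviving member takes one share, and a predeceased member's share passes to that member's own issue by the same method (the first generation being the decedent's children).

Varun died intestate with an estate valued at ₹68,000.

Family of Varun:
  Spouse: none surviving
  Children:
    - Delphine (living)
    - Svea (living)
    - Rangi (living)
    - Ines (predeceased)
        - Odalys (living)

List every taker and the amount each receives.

Delphine: ₹17,000; Svea: ₹17,000; Rangi: ₹17,000; Odalys: ₹17,000

The entire ₹68,000 passes to the descendants.
That amount (₹68,000) is divided into 4 shares of ₹17,000: Delphine, Svea, and Rangi each take ₹17,000; Ines's ₹17,000 share passes to Ines's issue.
Ines's share (₹17,000) passes entirely to Odalys.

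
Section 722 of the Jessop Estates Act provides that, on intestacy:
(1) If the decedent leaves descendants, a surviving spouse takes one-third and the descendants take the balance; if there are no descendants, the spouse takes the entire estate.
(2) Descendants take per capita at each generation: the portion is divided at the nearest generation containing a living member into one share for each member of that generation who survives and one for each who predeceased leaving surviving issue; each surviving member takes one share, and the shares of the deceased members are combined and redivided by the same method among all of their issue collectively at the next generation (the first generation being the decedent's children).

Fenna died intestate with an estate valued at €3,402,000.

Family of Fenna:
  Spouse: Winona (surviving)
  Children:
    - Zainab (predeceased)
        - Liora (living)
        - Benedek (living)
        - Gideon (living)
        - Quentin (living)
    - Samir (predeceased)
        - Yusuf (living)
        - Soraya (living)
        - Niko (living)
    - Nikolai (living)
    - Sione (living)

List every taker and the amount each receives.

Winona: €1,134,000; Liora: €162,000; Benedek: €162,000; Gideon: €162,000; Quentin: €162,000; Yusuf: €162,000; Soraya: €162,000; Niko: €162,000; Nikolai: €567,000; Sione: €567,000

Winona takes one-third of €3,402,000 = €1,134,000. The remaining €2,268,000 passes to the descendants.
The descendants' portion (€2,268,000) is divided at the children's generation into 4 shares of €567,000. Nikolai and Sione each take €567,000. The 2 shares of the deceased (Zainab and Samir) are combined into a pool of €1,134,000.
That pool (€1,134,000) is divided at the grandchildren's generation equally among Liora, Benedek, Gideon, Quentin, Yusuf, Soraya, and Niko: €162,000 each.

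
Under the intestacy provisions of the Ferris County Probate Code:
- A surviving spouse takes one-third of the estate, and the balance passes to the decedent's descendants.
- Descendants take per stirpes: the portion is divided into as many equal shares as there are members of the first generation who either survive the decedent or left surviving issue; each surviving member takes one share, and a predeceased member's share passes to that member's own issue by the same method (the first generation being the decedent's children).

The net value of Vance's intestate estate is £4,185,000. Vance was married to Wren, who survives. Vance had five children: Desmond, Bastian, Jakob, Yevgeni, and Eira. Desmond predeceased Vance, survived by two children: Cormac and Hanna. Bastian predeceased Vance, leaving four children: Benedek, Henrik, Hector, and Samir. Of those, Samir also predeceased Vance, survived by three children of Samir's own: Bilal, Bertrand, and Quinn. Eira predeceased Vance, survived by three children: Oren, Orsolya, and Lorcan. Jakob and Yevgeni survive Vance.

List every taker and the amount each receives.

Wren: £1,395,000; Cormac: £279,000; Hanna: £279,000; Benedek: £139,500; Henrik: £139,500; Hector: £139,500; Bilal: £46,500; Bertrand: £46,500; Quinn: £46,500; Jakob: £558,000; Yevgeni: £558,000; Oren: £186,000; Orsolya: £186,000; Lorcan: £186,000

Wren takes one-third of £4,185,000 = £1,395,000. The remaining £2,790,000 passes to the descendants.
The descendants' portion (£2,790,000) is divided into 5 shares of £558,000: Jakob and Yevgeni each take £558,000; Desmond's £558,000 share passes to Desmond's issue; Bastian's £558,000 share passes to Bastian's issue; Eira's £558,000 share passes to Eira's issue.
Desmond's share (£558,000) is divided into 2 shares of £279,000: Cormac and Hanna each take £279,000.
Bastian's share (£558,000) is divided into 4 shares of £139,500: Benedek, Henrik, and Hector each take £139,500; Samir's £139,500 share passes to Samir's issue.
Samir's share (£139,500) is divided into 3 shares of £46,500: Bilal, Bertrand, and Quinn each take £46,500.
Eira's share (£558,000) is divided into 3 shares of £186,000: Oren, Orsolya, and Lorcan each take £186,000.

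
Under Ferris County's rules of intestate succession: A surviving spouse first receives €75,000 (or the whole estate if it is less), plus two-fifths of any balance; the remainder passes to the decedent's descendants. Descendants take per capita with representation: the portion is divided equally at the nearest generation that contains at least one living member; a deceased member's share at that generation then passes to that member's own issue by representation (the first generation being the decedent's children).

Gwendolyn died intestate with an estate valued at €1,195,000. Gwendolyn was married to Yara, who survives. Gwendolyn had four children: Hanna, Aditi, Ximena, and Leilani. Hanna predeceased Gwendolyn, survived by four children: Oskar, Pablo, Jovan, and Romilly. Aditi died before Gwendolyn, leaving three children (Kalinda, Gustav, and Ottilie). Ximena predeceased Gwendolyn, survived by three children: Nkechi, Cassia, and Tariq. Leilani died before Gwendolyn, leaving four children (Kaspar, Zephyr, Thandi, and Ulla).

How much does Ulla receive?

Ulla receives €48,000.

Yara first takes €75,000, leaving a balance of €1,120,000. Yara then takes two-fifths of the balance (€448,000), for a total of €523,000. The remaining €672,000 passes to the descendants.
No child survives, so the initial division is made at the grandchildren's generation.
The descendants' portion (€672,000) is divided into 14 shares of €48,000: Oskar, Pablo, Jovan, Romilly, Kalinda, Gustav, Ottilie, Nkechi, Cassia, Tariq, Kaspar, Zephyr, Thandi, and Ulla each take €48,000.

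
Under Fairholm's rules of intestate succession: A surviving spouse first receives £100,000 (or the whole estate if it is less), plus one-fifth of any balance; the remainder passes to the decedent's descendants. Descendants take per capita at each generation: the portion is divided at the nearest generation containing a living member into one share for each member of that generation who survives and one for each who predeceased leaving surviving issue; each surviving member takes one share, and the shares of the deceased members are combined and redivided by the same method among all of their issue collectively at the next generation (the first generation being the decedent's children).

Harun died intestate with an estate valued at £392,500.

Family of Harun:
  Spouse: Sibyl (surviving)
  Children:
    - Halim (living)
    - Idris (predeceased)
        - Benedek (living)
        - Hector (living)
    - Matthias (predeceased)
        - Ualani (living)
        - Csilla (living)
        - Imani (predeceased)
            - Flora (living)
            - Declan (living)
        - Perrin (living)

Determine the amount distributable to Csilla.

Csilla receives £26,000.

Sibyl first takes £100,000, leaving a balance of £292,500. Sibyl then takes one-fifth of the balance (£58,500), for a total of £158,500. The remaining £234,000 passes to the descendants.
The descendants' portion (£234,000) is divided at the children's generation into 3 shares of £78,000. Halim takes £78,000. The 2 shares of the deceased (Idris and Matthias) are combined into a pool of £156,000.
That pool (£156,000) is divided at the grandchildren's generation into 6 shares of £26,000. Benedek, Hector, Ualani, Csilla, and Perrin each take £26,000. The remaining share for the deceased Imani (£26,000) is carried to the next generation.
That pool (£26,000) is divided at the great-grandchildren's generation equally among Flora and Declan: £13,000 each.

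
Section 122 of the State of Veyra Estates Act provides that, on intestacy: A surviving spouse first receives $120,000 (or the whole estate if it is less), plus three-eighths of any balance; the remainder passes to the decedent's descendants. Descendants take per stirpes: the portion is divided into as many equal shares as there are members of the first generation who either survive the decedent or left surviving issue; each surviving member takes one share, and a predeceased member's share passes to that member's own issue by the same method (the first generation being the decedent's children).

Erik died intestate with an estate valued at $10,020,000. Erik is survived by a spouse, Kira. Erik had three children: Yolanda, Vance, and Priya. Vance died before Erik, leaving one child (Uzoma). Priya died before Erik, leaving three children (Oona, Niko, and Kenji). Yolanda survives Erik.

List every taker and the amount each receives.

Kira first takes $120,000, leaving a balance of $9,900,000. Kira then takes three-eighths of the balance ($3,712,500), for a total of $3,832,500. The remaining $6,187,500 passes to the descendants.
The descendants' portion ($6,187,500) is divided into 3 shares of $2,062,500: Yolanda takes $2,062,500; Vance's $2,062,500 share passes to Vance's issue; Priya's $2,062,500 share passes to Priya's issue.
Vance's share ($2,062,500) passes entirely to Uzoma.
Priya's share ($2,062,500) is divided into 3 shares of $687,500: Oona, Niko, and Kenji each take $687,500.

Kira: $3,832,500; Yolanda: $2,062,500; Uzoma: $2,062,500; Oona: $687,500; Niko: $687,500; Kenji: $687,500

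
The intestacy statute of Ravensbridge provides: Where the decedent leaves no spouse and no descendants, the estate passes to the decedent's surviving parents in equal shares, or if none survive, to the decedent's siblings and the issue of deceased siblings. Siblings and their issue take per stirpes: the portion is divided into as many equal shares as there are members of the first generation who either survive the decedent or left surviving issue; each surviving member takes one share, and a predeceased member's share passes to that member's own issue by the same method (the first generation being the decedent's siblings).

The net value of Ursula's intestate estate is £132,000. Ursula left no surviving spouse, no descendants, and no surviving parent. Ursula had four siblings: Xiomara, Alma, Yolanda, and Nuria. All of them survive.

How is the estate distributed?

The entire £132,000 passes to the siblings and their issue.
That amount (£132,000) is divided into 4 shares of £33,000: Xiomara, Alma, Yolanda, and Nuria each take £33,000.

Xiomara: £33,000; Alma: £33,000; Yolanda: £33,000; Nuria: £33,000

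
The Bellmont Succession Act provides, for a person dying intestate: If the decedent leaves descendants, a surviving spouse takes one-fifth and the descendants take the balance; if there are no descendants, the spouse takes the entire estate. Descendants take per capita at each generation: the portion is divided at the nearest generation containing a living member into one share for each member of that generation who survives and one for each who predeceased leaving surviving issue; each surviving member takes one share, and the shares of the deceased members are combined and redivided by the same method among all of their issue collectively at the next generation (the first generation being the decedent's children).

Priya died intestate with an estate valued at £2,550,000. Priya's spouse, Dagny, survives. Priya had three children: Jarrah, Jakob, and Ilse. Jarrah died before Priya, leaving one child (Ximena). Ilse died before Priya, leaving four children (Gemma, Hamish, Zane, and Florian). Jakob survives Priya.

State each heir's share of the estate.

Dagny takes one-fifth of £2,550,000 = £510,000. The remaining £2,040,000 passes to the descendants.
The descendants' portion (£2,040,000) is divided at the children's generation into 3 shares of £680,000. Jakob takes £680,000. The 2 shares of the deceased (Jarrah and Ilse) are combined into a pool of £1,360,000.
That pool (£1,360,000) is divided at the grandchildren's generation equally among Ximena, Gemma, Hamish, Zane, and Florian: £272,000 each.

Dagny: £510,000; Ximena: £272,000; Jakob: £680,000; Gemma: £272,000; Hamish: £272,000; Zane: £272,000; Florian: £272,000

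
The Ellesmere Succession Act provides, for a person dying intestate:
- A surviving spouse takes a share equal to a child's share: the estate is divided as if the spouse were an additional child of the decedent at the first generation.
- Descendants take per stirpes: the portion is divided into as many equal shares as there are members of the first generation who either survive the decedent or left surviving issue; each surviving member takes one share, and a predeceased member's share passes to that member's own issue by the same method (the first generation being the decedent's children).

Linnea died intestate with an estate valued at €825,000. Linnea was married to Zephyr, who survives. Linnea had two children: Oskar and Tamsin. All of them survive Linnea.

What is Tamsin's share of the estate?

The spouse counts as an additional share at the children's level, so there are 3 primary shares of €275,000. Zephyr takes one such share (€275,000).
The children's combined portion (€550,000) is divided into 2 shares of €275,000: Oskar and Tamsin each take €275,000.

Tamsin receives €275,000.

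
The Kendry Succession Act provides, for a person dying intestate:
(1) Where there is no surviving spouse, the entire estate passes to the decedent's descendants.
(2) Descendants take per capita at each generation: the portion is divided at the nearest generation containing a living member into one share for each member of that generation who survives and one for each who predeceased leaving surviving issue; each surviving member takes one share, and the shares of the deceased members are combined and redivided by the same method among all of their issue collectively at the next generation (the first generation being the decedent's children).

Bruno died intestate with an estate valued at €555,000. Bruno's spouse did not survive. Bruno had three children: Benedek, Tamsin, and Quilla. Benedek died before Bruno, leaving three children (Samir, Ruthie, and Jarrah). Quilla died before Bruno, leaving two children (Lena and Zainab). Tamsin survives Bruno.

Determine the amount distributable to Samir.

Samir receives €74,000.

The entire €555,000 passes to the descendants.
That amount (€555,000) is divided at the children's generation into 3 shares of €185,000. Tamsin takes €185,000. The 2 shares of the deceased (Benedek and Quilla) are combined into a pool of €370,000.
That pool (€370,000) is divided at the grandchildren's generation equally among Samir, Ruthie, Jarrah, Lena, and Zainab: €74,000 each.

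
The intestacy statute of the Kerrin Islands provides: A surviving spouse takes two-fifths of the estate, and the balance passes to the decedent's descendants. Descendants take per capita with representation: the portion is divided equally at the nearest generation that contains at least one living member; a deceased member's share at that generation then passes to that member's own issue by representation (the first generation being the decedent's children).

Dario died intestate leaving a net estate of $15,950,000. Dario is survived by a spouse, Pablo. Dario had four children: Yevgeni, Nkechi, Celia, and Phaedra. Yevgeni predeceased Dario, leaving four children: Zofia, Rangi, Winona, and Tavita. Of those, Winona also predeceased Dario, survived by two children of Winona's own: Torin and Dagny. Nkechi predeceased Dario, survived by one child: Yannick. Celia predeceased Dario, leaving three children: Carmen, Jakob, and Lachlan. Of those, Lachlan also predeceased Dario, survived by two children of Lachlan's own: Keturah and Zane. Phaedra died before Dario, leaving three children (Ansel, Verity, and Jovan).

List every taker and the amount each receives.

Pablo takes two-fifths of $15,950,000 = $6,380,000. The remaining $9,570,000 passes to the descendants.
No child survives, so the initial division is made at the grandchildren's generation.
The descendants' portion ($9,570,000) is divided into 11 shares of $870,000: Zofia, Rangi, Tavita, Yannick, Carmen, Jakob, Ansel, Verity, and Jovan each take $870,000; Winona's $870,000 share passes to Winona's issue; Lachlan's $870,000 share passes to Lachlan's issue.
Winona's share ($870,000) is divided into 2 shares of $435,000: Torin and Dagny each take $435,000.
Lachlan's share ($870,000) is divided into 2 shares of $435,000: Keturah and Zane each take $435,000.

Pablo: $6,380,000; Zofia: $870,000; Rangi: $870,000; Torin: $435,000; Dagny: $435,000; Tavita: $870,000; Yannick: $870,000; Carmen: $870,000; Jakob: $870,000; Keturah: $435,000; Zane: $435,000; Ansel: $870,000; Verity: $870,000; Jovan: $870,000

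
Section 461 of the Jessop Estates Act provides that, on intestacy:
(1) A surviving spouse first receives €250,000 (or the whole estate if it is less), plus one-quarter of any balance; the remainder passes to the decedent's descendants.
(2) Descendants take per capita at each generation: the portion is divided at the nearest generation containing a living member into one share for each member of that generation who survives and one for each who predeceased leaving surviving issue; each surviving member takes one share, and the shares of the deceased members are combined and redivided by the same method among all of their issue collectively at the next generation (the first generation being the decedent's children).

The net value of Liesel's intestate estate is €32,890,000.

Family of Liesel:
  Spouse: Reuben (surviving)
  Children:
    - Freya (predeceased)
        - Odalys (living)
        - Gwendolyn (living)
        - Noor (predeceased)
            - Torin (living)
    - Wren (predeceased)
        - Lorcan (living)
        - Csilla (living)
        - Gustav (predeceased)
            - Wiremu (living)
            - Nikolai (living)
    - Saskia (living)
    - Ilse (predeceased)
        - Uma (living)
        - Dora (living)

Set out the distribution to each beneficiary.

Reuben: €8,410,000; Odalys: €2,295,000; Gwendolyn: €2,295,000; Torin: €1,530,000; Lorcan: €2,295,000; Csilla: €2,295,000; Wiremu: €1,530,000; Nikolai: €1,530,000; Saskia: €6,120,000; Uma: €2,295,000; Dora: €2,295,000

Reuben first takes €250,000, leaving a balance of €32,640,000. Reuben then takes one-quarter of the balance (€8,160,000), for a total of €8,410,000. The remaining €24,480,000 passes to the descendants.
The descendants' portion (€24,480,000) is divided at the children's generation into 4 shares of €6,120,000. Saskia takes €6,120,000. The 3 shares of the deceased (Freya, Wren, and Ilse) are combined into a pool of €18,360,000.
That pool (€18,360,000) is divided at the grandchildren's generation into 8 shares of €2,295,000. Odalys, Gwendolyn, Lorcan, Csilla, Uma, and Dora each take €2,295,000. The 2 shares of the deceased (Noor and Gustav) are combined into a pool of €4,590,000.
That pool (€4,590,000) is divided at the great-grandchildren's generation equally among Torin, Wiremu, and Nikolai: €1,530,000 each.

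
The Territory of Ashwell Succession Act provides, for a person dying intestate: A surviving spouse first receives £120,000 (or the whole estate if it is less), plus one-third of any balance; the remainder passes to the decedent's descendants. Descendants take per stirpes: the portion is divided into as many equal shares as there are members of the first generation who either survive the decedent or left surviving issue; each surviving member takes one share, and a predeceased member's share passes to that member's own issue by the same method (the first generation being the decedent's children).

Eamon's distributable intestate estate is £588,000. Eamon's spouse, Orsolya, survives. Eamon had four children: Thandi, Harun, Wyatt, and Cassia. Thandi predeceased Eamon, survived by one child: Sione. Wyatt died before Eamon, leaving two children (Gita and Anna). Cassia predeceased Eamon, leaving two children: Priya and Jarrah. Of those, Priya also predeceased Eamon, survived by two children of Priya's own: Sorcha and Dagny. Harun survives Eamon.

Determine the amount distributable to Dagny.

Dagny receives £19,500.

Orsolya first takes £120,000, leaving a balance of £468,000. Orsolya then takes one-third of the balance (£156,000), for a total of £276,000. The remaining £312,000 passes to the descendants.
The descendants' portion (£312,000) is divided into 4 shares of £78,000: Harun takes £78,000; Thandi's £78,000 share passes to Thandi's issue; Wyatt's £78,000 share passes to Wyatt's issue; Cassia's £78,000 share passes to Cassia's issue.
Thandi's share (£78,000) passes entirely to Sione.
Wyatt's share (£78,000) is divided into 2 shares of £39,000: Gita and Anna each take £39,000.
Cassia's share (£78,000) is divided into 2 shares of £39,000: Jarrah takes £39,000; Priya's £39,000 share passes to Priya's issue.
Priya's share (£39,000) is divided into 2 shares of £19,500: Sorcha and Dagny each take £19,500.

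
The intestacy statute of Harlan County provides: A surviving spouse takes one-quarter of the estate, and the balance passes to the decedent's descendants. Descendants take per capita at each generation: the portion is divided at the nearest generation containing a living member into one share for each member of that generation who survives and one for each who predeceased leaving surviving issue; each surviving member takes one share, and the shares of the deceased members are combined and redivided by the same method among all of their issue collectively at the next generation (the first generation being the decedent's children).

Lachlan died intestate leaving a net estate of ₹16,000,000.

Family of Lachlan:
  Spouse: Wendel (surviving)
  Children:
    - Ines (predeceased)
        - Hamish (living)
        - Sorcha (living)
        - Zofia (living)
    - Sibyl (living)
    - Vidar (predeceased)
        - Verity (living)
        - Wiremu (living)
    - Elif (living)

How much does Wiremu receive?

Wiremu receives ₹1,200,000.

Wendel takes one-quarter of ₹16,000,000 = ₹4,000,000. The remaining ₹12,000,000 passes to the descendants.
The descendants' portion (₹12,000,000) is divided at the children's generation into 4 shares of ₹3,000,000. Sibyl and Elif each take ₹3,000,000. The 2 shares of the deceased (Ines and Vidar) are combined into a pool of ₹6,000,000.
That pool (₹6,000,000) is divided at the grandchildren's generation equally among Hamish, Sorcha, Zofia, Verity, and Wiremu: ₹1,200,000 each.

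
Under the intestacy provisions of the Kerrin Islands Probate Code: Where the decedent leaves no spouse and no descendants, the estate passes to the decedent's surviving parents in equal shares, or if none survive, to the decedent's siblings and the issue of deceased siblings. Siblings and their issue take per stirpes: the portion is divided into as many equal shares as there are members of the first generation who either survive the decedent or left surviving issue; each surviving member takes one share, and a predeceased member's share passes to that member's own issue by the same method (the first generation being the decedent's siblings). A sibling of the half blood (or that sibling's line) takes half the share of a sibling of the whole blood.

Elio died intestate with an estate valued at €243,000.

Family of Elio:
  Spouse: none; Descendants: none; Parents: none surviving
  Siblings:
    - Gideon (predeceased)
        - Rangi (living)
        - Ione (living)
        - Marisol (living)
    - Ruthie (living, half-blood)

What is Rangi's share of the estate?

The entire €243,000 passes to the siblings and their issue.
Counting each half-blood sibling's line as half a unit, there are 3/2 units in €243,000, so one unit is €162,000. Whole-blood lines (Gideon) take €162,000 each; half-blood lines (Ruthie) take €81,000 each.
Gideon's share (€162,000) is divided into 3 shares of €54,000: Rangi, Ione, and Marisol each take €54,000.

Rangi receives €54,000.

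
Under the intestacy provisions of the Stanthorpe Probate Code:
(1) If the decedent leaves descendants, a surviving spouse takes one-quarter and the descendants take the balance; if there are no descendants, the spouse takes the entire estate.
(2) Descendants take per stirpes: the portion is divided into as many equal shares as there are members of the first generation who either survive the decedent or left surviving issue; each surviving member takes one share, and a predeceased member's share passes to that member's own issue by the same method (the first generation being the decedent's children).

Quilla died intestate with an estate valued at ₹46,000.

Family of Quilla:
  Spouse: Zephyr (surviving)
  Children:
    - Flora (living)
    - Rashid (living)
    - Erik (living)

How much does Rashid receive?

Rashid receives ₹11,500.

Zephyr takes one-quarter of ₹46,000 = ₹11,500. The remaining ₹34,500 passes to the descendants.
The descendants' portion (₹34,500) is divided into 3 shares of ₹11,500: Flora, Rashid, and Erik each take ₹11,500.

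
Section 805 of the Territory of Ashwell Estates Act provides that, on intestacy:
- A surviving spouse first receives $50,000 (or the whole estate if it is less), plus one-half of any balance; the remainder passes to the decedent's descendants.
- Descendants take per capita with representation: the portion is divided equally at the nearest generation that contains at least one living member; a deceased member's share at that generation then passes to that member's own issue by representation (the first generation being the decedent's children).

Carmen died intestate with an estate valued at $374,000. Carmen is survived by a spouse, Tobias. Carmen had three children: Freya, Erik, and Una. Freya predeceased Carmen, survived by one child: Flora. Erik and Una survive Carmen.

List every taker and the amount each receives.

Tobias: $212,000; Flora: $54,000; Erik: $54,000; Una: $54,000

Tobias first takes $50,000, leaving a balance of $324,000. Tobias then takes one-half of the balance ($162,000), for a total of $212,000. The remaining $162,000 passes to the descendants.
The descendants' portion ($162,000) is divided into 3 shares of $54,000: Erik and Una each take $54,000; Freya's $54,000 share passes to Freya's issue.
Freya's share ($54,000) passes entirely to Flora.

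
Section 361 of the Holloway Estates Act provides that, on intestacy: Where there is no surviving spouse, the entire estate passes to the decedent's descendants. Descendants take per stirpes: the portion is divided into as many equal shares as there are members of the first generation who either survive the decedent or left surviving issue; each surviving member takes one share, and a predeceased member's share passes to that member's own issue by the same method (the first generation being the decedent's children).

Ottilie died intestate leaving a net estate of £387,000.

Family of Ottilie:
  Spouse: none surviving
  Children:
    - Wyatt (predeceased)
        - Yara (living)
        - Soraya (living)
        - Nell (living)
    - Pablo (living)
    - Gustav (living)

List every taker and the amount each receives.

The entire £387,000 passes to the descendants.
That amount (£387,000) is divided into 3 shares of £129,000: Pablo and Gustav each take £129,000; Wyatt's £129,000 share passes to Wyatt's issue.
Wyatt's share (£129,000) is divided into 3 shares of £43,000: Yara, Soraya, and Nell each take £43,000.

Yara: £43,000; Soraya: £43,000; Nell: £43,000; Pablo: £129,000; Gustav: £129,000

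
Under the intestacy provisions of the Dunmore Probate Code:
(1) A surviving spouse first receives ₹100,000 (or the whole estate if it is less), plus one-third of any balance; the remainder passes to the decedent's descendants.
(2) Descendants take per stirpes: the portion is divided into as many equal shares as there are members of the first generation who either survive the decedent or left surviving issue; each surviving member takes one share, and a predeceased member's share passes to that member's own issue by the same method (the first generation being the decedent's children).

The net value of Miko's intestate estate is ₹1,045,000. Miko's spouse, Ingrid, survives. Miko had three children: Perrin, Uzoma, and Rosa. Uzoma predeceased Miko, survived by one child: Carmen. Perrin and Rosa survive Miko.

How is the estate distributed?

Ingrid: ₹415,000; Perrin: ₹210,000; Carmen: ₹210,000; Rosa: ₹210,000

Ingrid first takes ₹100,000, leaving a balance of ₹945,000. Ingrid then takes one-third of the balance (₹315,000), for a total of ₹415,000. The remaining ₹630,000 passes to the descendants.
The descendants' portion (₹630,000) is divided into 3 shares of ₹210,000: Perrin and Rosa each take ₹210,000; Uzoma's ₹210,000 share passes to Uzoma's issue.
Uzoma's share (₹210,000) passes entirely to Carmen.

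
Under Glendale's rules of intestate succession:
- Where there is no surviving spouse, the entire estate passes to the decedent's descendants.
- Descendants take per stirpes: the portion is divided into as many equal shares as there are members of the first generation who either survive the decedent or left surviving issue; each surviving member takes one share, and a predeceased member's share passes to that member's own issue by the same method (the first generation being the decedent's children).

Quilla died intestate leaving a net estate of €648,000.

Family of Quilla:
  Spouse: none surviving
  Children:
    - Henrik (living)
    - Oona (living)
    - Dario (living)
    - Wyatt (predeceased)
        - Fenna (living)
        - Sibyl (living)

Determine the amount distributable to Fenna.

Fenna receives €81,000.

The entire €648,000 passes to the descendants.
That amount (€648,000) is divided into 4 shares of €162,000: Henrik, Oona, and Dario each take €162,000; Wyatt's €162,000 share passes to Wyatt's issue.
Wyatt's share (€162,000) is divided into 2 shares of €81,000: Fenna and Sibyl each take €81,000.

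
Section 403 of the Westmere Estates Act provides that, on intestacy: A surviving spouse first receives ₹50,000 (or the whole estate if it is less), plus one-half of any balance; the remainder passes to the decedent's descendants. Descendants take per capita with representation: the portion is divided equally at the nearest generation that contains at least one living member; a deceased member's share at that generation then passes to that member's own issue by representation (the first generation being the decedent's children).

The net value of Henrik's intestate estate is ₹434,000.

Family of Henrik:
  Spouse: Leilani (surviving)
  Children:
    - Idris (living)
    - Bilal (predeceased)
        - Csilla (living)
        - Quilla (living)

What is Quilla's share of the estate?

Quilla receives ₹48,000.

Leilani first takes ₹50,000, leaving a balance of ₹384,000. Leilani then takes one-half of the balance (₹192,000), for a total of ₹242,000. The remaining ₹192,000 passes to the descendants.
The descendants' portion (₹192,000) is divided into 2 shares of ₹96,000: Idris takes ₹96,000; Bilal's ₹96,000 share passes to Bilal's issue.
Bilal's share (₹96,000) is divided into 2 shares of ₹48,000: Csilla and Quilla each take ₹48,000.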